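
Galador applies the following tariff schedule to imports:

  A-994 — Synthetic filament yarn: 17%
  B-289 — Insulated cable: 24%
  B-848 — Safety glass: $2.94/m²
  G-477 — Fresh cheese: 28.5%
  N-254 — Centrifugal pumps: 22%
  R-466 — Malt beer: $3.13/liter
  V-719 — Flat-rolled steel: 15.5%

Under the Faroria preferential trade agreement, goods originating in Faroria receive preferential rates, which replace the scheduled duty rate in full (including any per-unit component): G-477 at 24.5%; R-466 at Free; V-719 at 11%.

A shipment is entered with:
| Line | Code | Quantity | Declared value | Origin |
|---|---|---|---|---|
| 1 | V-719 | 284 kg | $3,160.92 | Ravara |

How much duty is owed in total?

Line 1 (V-719, Ravara, 284 kg, $3,160.92):
Base rate for V-719 is 15.5%.
V-719 has an FTA preferential rate, but origin Ravara is not Faroria; base rate stands.
Duty = $3,160.92 × 15.5% = $489.94.

$489.94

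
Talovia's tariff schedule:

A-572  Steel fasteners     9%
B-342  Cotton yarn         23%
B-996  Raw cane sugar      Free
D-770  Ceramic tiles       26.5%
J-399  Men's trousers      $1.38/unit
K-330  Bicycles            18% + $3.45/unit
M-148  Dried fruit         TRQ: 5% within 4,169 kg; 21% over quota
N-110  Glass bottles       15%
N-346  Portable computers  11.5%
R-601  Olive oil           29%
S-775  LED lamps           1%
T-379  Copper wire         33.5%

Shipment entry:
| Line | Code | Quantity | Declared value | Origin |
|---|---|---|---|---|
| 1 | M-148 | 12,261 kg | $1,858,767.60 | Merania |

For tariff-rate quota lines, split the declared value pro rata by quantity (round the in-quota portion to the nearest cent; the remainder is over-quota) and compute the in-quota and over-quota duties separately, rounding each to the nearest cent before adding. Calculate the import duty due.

$289,217.93

Line 1 (M-148, Merania, 12,261 kg, $1,858,767.60):
Code M-148 is under a tariff-rate quota (threshold 4,169 kg). In-quota: 4,169 kg at 5%; over-quota: 8,092 kg at 21%.
Pro-rata value split: in-quota = $1,858,767.60 × 4,169/12,261 = $632,020.40; over-quota = $1,858,767.60 − $632,020.40 = $1,226,747.20.
In-quota duty = $632,020.40 × 5% = $31,601.02. Over-quota duty = $1,226,747.20 × 21% = $257,616.91.
Line duty = $31,601.02 + $257,616.91 = $289,217.93.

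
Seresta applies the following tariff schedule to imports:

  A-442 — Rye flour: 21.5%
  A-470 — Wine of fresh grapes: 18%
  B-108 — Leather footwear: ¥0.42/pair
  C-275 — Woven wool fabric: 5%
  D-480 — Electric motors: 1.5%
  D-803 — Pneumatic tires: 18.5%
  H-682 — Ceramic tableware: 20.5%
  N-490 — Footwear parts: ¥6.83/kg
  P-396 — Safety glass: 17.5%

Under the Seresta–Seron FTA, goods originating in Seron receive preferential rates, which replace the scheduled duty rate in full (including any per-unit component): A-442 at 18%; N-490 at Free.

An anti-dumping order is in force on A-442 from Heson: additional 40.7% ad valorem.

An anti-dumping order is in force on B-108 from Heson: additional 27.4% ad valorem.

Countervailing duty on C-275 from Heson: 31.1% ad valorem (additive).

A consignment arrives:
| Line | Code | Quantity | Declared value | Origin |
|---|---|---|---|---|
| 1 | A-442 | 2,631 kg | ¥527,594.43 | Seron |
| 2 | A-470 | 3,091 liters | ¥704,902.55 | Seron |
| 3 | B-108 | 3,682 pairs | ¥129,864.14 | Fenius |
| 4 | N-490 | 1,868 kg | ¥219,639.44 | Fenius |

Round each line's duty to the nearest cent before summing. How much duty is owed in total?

Line 1 (A-442, Seron, 2,631 kg, ¥527,594.43):
Base rate for A-442 is 21.5%.
Origin Seron qualifies under the Seresta–Seron agreement and A-442 is covered: preferential rate 18% applies instead.
The additional-duty order on A-442 targets Heson, not Seron; it does not apply.
Duty = ¥527,594.43 × 18% = ¥94,967.00.
Line 2 (A-470, Seron, 3,091 liters, ¥704,902.55):
Base rate for A-470 is 18%.
Origin Seron is the FTA partner but A-470 is not on the preference list; base rate stands.
Duty = ¥704,902.55 × 18% = ¥126,882.46.
Line 3 (B-108, Fenius, 3,682 pairs, ¥129,864.14):
Base rate for B-108 is ¥0.42/pair.
The additional-duty order on B-108 targets Heson, not Fenius; it does not apply.
Duty = 3,682 × ¥0.42 = ¥1,546.44.
Line 4 (N-490, Fenius, 1,868 kg, ¥219,639.44):
Base rate for N-490 is ¥6.83/kg.
N-490 has an FTA preferential rate, but origin Fenius is not Seron; base rate stands.
Duty = 1,868 × ¥6.83 = ¥12,758.44.
Total = ¥94,967.00 + ¥126,882.46 + ¥1,546.44 + ¥12,758.44 = ¥236,154.34.

¥236,154.34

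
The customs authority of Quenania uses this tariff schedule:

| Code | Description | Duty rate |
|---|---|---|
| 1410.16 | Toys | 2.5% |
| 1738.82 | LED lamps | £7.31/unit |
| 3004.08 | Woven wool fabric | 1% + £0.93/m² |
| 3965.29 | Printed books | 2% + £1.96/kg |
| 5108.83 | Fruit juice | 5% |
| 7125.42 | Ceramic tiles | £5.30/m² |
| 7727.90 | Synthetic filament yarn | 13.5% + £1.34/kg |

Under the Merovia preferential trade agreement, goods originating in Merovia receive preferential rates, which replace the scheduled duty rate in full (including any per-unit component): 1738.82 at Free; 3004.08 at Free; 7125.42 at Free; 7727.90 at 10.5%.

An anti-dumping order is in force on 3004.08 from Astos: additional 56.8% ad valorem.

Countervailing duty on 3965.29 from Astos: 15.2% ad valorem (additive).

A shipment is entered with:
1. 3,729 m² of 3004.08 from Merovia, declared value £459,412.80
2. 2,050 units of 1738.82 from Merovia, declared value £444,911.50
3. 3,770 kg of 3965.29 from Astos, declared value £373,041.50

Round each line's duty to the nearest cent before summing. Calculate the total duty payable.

Line 1 (3004.08, Merovia, 3,729 m², £459,412.80):
Base rate for 3004.08 is 1% + £0.93/m².
Origin Merovia qualifies under the Quenania–Merovia agreement and 3004.08 is covered: preferential rate Free applies instead.
The additional-duty order on 3004.08 targets Astos, not Merovia; it does not apply.
Duty = £459,412.80 × 0% = £0.00.
Line 2 (1738.82, Merovia, 2,050 units, £444,911.50):
Base rate for 1738.82 is £7.31/unit.
Origin Merovia qualifies under the Quenania–Merovia agreement and 1738.82 is covered: preferential rate Free applies instead.
Duty = £444,911.50 × 0% = £0.00.
Line 3 (3965.29, Astos, 3,770 kg, £373,041.50):
Base rate for 3965.29 is 2% + £1.96/kg.
Additional duty on 3965.29 from Astos: +15.2%. Applied ad valorem rate: 2% + 15.2% = 17.2%.
Duty = £373,041.50 × 17.2% + 3,770 × £1.96 = £71,552.34.
Total = £0.00 + £0.00 + £71,552.34 = £71,552.34.

£71,552.34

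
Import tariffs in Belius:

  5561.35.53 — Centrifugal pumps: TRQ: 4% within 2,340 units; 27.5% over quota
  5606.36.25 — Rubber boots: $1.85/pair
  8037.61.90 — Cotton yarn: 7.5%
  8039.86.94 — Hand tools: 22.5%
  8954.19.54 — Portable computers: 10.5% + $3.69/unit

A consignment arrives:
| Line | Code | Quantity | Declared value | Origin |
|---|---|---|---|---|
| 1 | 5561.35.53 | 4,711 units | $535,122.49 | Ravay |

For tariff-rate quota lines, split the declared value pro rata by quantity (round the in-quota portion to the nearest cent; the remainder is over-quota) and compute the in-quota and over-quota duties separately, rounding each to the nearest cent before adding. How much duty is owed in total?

$84,695.54

Line 1 (5561.35.53, Ravay, 4,711 units, $535,122.49):
Code 5561.35.53 is under a tariff-rate quota (threshold 2,340 units). In-quota: 2,340 units at 4%; over-quota: 2,371 units at 27.5%.
Pro-rata value split: in-quota = $535,122.49 × 2,340/4,711 = $265,800.60; over-quota = $535,122.49 − $265,800.60 = $269,321.89.
In-quota duty = $265,800.60 × 4% = $10,632.02. Over-quota duty = $269,321.89 × 27.5% = $74,063.52.
Line duty = $10,632.02 + $74,063.52 = $84,695.54.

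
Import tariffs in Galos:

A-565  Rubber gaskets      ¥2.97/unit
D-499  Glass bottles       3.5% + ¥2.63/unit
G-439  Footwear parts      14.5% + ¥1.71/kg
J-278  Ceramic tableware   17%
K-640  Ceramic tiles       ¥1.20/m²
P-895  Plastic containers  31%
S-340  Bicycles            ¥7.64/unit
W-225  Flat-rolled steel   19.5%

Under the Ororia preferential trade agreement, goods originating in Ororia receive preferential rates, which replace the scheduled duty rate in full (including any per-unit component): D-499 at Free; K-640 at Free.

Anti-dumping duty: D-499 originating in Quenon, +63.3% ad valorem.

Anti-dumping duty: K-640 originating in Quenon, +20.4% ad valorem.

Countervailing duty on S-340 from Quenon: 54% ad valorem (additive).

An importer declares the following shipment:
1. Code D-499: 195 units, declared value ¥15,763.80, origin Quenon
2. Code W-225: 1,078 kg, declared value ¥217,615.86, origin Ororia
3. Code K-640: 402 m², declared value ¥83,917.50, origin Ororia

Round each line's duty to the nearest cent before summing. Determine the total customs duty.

¥53,478.16

Line 1 (D-499, Quenon, 195 units, ¥15,763.80):
Base rate for D-499 is 3.5% + ¥2.63/unit.
D-499 has an FTA preferential rate, but origin Quenon is not Ororia; base rate stands.
Additional duty on D-499 from Quenon: +63.3%. Applied ad valorem rate: 3.5% + 63.3% = 66.8%.
Duty = ¥15,763.80 × 66.8% + 195 × ¥2.63 = ¥11,043.07.
Line 2 (W-225, Ororia, 1,078 kg, ¥217,615.86):
Base rate for W-225 is 19.5%.
Origin Ororia is the FTA partner but W-225 is not on the preference list; base rate stands.
Duty = ¥217,615.86 × 19.5% = ¥42,435.09.
Line 3 (K-640, Ororia, 402 m², ¥83,917.50):
Base rate for K-640 is ¥1.20/m².
Origin Ororia qualifies under the Galos–Ororia agreement and K-640 is covered: preferential rate Free applies instead.
The additional-duty order on K-640 targets Quenon, not Ororia; it does not apply.
Duty = ¥83,917.50 × 0% = ¥0.00.
Total = ¥11,043.07 + ¥42,435.09 + ¥0.00 = ¥53,478.16.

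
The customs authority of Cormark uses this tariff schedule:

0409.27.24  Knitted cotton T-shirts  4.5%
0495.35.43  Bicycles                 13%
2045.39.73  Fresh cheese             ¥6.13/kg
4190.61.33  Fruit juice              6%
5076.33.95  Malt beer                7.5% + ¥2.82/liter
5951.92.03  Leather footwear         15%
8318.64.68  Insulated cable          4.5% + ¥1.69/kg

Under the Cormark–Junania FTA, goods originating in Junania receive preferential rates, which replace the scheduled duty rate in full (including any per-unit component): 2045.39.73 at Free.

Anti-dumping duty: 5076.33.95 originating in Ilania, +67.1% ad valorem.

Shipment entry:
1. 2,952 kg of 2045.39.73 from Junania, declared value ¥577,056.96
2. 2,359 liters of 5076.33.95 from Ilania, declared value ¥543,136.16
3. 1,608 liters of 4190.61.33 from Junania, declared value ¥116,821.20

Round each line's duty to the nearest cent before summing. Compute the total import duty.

Line 1 (2045.39.73, Junania, 2,952 kg, ¥577,056.96):
Base rate for 2045.39.73 is ¥6.13/kg.
Origin Junania qualifies under the Cormark–Junania agreement and 2045.39.73 is covered: preferential rate Free applies instead.
Duty = ¥577,056.96 × 0% = ¥0.00.
Line 2 (5076.33.95, Ilania, 2,359 liters, ¥543,136.16):
Base rate for 5076.33.95 is 7.5% + ¥2.82/liter.
Additional duty on 5076.33.95 from Ilania: +67.1%. Applied ad valorem rate: 7.5% + 67.1% = 74.6%.
Duty = ¥543,136.16 × 74.6% + 2,359 × ¥2.82 = ¥411,831.96.
Line 3 (4190.61.33, Junania, 1,608 liters, ¥116,821.20):
Base rate for 4190.61.33 is 6%.
Origin Junania is the FTA partner but 4190.61.33 is not on the preference list; base rate stands.
Duty = ¥116,821.20 × 6% = ¥7,009.27.
Total = ¥0.00 + ¥411,831.96 + ¥7,009.27 = ¥418,841.23.

¥418,841.23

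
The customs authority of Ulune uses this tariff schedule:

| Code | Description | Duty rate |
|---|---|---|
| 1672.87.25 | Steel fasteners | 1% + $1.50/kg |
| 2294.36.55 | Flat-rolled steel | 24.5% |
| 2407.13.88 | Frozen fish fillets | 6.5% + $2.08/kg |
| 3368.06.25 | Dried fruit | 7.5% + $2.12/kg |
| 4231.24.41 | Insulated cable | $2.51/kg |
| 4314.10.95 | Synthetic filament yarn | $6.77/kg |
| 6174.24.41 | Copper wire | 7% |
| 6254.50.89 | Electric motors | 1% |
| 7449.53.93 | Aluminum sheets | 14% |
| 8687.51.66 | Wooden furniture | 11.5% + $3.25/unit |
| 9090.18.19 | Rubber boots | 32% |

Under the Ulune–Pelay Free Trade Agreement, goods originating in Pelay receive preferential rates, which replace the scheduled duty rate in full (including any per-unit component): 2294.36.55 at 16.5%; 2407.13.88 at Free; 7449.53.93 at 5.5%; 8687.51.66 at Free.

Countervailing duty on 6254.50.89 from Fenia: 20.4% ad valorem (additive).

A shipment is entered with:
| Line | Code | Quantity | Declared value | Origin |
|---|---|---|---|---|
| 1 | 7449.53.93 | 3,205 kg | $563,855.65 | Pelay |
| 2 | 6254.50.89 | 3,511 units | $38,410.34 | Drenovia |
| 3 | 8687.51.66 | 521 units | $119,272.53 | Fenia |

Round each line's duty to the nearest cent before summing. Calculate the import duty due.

$46,805.75

Line 1 (7449.53.93, Pelay, 3,205 kg, $563,855.65):
Base rate for 7449.53.93 is 14%.
Origin Pelay qualifies under the Ulune–Pelay agreement and 7449.53.93 is covered: preferential rate 5.5% applies instead.
Duty = $563,855.65 × 5.5% = $31,012.06.
Line 2 (6254.50.89, Drenovia, 3,511 units, $38,410.34):
Base rate for 6254.50.89 is 1%.
The additional-duty order on 6254.50.89 targets Fenia, not Drenovia; it does not apply.
Duty = $38,410.34 × 1% = $384.10.
Line 3 (8687.51.66, Fenia, 521 units, $119,272.53):
Base rate for 8687.51.66 is 11.5% + $3.25/unit.
8687.51.66 has an FTA preferential rate, but origin Fenia is not Pelay; base rate stands.
Duty = $119,272.53 × 11.5% + 521 × $3.25 = $15,409.59.
Total = $31,012.06 + $384.10 + $15,409.59 = $46,805.75.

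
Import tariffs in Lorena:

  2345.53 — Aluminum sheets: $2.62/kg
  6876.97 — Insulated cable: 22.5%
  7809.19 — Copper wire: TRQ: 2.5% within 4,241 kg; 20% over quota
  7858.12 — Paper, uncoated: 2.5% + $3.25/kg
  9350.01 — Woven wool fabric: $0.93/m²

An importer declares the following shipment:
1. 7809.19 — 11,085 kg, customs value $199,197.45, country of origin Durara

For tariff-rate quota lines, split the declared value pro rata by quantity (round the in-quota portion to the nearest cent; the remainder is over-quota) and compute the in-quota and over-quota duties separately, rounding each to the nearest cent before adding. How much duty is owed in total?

Line 1 (7809.19, Durara, 11,085 kg, $199,197.45):
Code 7809.19 is under a tariff-rate quota (threshold 4,241 kg). In-quota: 4,241 kg at 2.5%; over-quota: 6,844 kg at 20%.
Pro-rata value split: in-quota = $199,197.45 × 4,241/11,085 = $76,210.77; over-quota = $199,197.45 − $76,210.77 = $122,986.68.
In-quota duty = $76,210.77 × 2.5% = $1,905.27. Over-quota duty = $122,986.68 × 20% = $24,597.34.
Line duty = $1,905.27 + $24,597.34 = $26,502.61.

$26,502.61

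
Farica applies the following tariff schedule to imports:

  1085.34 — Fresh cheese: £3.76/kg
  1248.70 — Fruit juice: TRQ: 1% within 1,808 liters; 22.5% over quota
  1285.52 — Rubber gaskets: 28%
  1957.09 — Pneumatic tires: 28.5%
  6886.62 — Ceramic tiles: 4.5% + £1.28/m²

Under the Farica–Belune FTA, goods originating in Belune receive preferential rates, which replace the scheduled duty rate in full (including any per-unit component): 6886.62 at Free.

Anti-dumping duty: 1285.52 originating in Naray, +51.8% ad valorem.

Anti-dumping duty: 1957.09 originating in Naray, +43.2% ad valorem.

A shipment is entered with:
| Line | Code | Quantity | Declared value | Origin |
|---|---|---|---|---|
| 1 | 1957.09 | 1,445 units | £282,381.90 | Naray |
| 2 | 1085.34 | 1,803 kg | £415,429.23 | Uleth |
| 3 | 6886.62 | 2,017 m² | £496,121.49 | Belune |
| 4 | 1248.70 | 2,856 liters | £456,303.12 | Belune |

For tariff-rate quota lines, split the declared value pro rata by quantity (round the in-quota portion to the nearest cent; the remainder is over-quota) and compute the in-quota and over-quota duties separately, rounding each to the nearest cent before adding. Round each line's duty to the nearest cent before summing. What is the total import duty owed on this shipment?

£249,809.51

Line 1 (1957.09, Naray, 1,445 units, £282,381.90):
Base rate for 1957.09 is 28.5%.
Additional duty on 1957.09 from Naray: +43.2%. Applied ad valorem rate: 28.5% + 43.2% = 71.7%.
Duty = £282,381.90 × 71.7% = £202,467.82.
Line 2 (1085.34, Uleth, 1,803 kg, £415,429.23):
Base rate for 1085.34 is £3.76/kg.
Duty = 1,803 × £3.76 = £6,779.28.
Line 3 (6886.62, Belune, 2,017 m², £496,121.49):
Base rate for 6886.62 is 4.5% + £1.28/m².
Origin Belune qualifies under the Farica–Belune agreement and 6886.62 is covered: preferential rate Free applies instead.
Duty = £496,121.49 × 0% = £0.00.
Line 4 (1248.70, Belune, 2,856 liters, £456,303.12):
Code 1248.70 is under a tariff-rate quota (threshold 1,808 liters). In-quota: 1,808 liters at 1%; over-quota: 1,048 liters at 22.5%.
Pro-rata value split: in-quota = £456,303.12 × 1,808/2,856 = £288,864.16; over-quota = £456,303.12 − £288,864.16 = £167,438.96.
In-quota duty = £288,864.16 × 1% = £2,888.64. Over-quota duty = £167,438.96 × 22.5% = £37,673.77.
Line duty = £2,888.64 + £37,673.77 = £40,562.41.
Total = £202,467.82 + £6,779.28 + £0.00 + £40,562.41 = £249,809.51.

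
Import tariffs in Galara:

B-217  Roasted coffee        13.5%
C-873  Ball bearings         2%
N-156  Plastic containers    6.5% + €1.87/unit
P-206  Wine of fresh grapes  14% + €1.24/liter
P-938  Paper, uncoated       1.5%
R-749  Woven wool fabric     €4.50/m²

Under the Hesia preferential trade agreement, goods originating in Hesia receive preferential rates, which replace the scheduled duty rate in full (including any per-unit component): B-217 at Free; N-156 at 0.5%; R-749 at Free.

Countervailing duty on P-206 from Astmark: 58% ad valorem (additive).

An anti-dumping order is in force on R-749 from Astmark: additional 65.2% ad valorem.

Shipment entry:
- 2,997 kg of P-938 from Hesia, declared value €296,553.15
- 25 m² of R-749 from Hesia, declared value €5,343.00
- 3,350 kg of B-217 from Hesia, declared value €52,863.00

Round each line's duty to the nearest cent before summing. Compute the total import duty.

Line 1 (P-938, Hesia, 2,997 kg, €296,553.15):
Base rate for P-938 is 1.5%.
Origin Hesia is the FTA partner but P-938 is not on the preference list; base rate stands.
Duty = €296,553.15 × 1.5% = €4,448.30.
Line 2 (R-749, Hesia, 25 m², €5,343.00):
Base rate for R-749 is €4.50/m².
Origin Hesia qualifies under the Galara–Hesia agreement and R-749 is covered: preferential rate Free applies instead.
The additional-duty order on R-749 targets Astmark, not Hesia; it does not apply.
Duty = €5,343.00 × 0% = €0.00.
Line 3 (B-217, Hesia, 3,350 kg, €52,863.00):
Base rate for B-217 is 13.5%.
Origin Hesia qualifies under the Galara–Hesia agreement and B-217 is covered: preferential rate Free applies instead.
Duty = €52,863.00 × 0% = €0.00.
Total = €4,448.30 + €0.00 + €0.00 = €4,448.30.

€4,448.30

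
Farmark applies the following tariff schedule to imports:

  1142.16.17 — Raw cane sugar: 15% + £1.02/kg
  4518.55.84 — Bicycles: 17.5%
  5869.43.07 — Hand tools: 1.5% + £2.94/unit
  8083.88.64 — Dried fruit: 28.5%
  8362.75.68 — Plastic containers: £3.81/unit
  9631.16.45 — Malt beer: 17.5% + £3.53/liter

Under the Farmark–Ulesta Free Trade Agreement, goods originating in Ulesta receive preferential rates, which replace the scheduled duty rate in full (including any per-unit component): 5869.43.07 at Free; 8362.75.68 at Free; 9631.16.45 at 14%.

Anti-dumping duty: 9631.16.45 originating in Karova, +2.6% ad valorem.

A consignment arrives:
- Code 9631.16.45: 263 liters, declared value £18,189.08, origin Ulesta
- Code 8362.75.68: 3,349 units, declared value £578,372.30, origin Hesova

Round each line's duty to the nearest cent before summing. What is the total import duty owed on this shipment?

£15,306.16

Line 1 (9631.16.45, Ulesta, 263 liters, £18,189.08):
Base rate for 9631.16.45 is 17.5% + £3.53/liter.
Origin Ulesta qualifies under the Farmark–Ulesta agreement and 9631.16.45 is covered: preferential rate 14% applies instead.
The additional-duty order on 9631.16.45 targets Karova, not Ulesta; it does not apply.
Duty = £18,189.08 × 14% = £2,546.47.
Line 2 (8362.75.68, Hesova, 3,349 units, £578,372.30):
Base rate for 8362.75.68 is £3.81/unit.
8362.75.68 has an FTA preferential rate, but origin Hesova is not Ulesta; base rate stands.
Duty = 3,349 × £3.81 = £12,759.69.
Total = £2,546.47 + £12,759.69 = £15,306.16.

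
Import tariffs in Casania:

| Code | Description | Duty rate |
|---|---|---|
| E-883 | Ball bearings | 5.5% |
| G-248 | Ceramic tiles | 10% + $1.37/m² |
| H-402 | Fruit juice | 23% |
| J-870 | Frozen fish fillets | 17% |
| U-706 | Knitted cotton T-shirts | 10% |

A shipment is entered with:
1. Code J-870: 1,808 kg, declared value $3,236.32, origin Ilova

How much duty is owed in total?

$550.17

Line 1 (J-870, Ilova, 1,808 kg, $3,236.32):
Base rate for J-870 is 17%.
Duty = $3,236.32 × 17% = $550.17.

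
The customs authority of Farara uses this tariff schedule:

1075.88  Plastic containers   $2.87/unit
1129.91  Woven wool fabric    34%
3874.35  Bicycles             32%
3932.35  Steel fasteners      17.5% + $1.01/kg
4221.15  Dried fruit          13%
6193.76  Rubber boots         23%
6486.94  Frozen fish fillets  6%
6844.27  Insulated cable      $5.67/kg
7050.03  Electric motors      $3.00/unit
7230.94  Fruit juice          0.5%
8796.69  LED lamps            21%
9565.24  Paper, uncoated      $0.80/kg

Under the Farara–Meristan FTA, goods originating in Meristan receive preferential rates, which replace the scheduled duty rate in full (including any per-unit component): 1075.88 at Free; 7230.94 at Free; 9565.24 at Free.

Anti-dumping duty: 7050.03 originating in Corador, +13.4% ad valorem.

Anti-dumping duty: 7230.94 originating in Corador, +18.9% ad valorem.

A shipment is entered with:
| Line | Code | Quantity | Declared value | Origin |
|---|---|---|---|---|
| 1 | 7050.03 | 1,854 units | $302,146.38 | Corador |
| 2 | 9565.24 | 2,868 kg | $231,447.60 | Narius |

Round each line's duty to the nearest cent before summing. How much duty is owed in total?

Line 1 (7050.03, Corador, 1,854 units, $302,146.38):
Base rate for 7050.03 is $3.00/unit.
Additional duty on 7050.03 from Corador: +13.4% ad valorem. Applied ad valorem rate = 13.4%.
Duty = $302,146.38 × 13.4% + 1,854 × $3.00 = $46,049.61.
Line 2 (9565.24, Narius, 2,868 kg, $231,447.60):
Base rate for 9565.24 is $0.80/kg.
9565.24 has an FTA preferential rate, but origin Narius is not Meristan; base rate stands.
Duty = 2,868 × $0.80 = $2,294.40.
Total = $46,049.61 + $2,294.40 = $48,344.01.

$48,344.01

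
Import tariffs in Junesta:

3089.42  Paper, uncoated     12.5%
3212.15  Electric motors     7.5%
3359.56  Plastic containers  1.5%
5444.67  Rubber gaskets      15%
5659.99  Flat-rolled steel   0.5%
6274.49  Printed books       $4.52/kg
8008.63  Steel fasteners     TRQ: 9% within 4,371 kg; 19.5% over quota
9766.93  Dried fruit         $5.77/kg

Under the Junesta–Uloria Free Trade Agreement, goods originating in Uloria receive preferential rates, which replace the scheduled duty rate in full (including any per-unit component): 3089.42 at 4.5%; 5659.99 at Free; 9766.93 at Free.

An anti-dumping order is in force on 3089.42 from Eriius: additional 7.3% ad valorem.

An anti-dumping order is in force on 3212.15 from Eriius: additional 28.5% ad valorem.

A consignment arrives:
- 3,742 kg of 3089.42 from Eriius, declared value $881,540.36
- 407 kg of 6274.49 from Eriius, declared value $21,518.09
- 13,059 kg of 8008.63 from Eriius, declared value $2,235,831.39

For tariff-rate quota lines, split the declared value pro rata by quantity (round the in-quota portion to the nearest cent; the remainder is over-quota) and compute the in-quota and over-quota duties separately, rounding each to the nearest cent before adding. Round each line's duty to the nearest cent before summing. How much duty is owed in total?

Line 1 (3089.42, Eriius, 3,742 kg, $881,540.36):
Base rate for 3089.42 is 12.5%.
3089.42 has an FTA preferential rate, but origin Eriius is not Uloria; base rate stands.
Additional duty on 3089.42 from Eriius: +7.3%. Applied ad valorem rate: 12.5% + 7.3% = 19.8%.
Duty = $881,540.36 × 19.8% = $174,544.99.
Line 2 (6274.49, Eriius, 407 kg, $21,518.09):
Base rate for 6274.49 is $4.52/kg.
Duty = 407 × $4.52 = $1,839.64.
Line 3 (8008.63, Eriius, 13,059 kg, $2,235,831.39):
Code 8008.63 is under a tariff-rate quota (threshold 4,371 kg). In-quota: 4,371 kg at 9%; over-quota: 8,688 kg at 19.5%.
Pro-rata value split: in-quota = $2,235,831.39 × 4,371/13,059 = $748,358.91; over-quota = $2,235,831.39 − $748,358.91 = $1,487,472.48.
In-quota duty = $748,358.91 × 9% = $67,352.30. Over-quota duty = $1,487,472.48 × 19.5% = $290,057.13.
Line duty = $67,352.30 + $290,057.13 = $357,409.43.
Total = $174,544.99 + $1,839.64 + $357,409.43 = $533,794.06.

$533,794.06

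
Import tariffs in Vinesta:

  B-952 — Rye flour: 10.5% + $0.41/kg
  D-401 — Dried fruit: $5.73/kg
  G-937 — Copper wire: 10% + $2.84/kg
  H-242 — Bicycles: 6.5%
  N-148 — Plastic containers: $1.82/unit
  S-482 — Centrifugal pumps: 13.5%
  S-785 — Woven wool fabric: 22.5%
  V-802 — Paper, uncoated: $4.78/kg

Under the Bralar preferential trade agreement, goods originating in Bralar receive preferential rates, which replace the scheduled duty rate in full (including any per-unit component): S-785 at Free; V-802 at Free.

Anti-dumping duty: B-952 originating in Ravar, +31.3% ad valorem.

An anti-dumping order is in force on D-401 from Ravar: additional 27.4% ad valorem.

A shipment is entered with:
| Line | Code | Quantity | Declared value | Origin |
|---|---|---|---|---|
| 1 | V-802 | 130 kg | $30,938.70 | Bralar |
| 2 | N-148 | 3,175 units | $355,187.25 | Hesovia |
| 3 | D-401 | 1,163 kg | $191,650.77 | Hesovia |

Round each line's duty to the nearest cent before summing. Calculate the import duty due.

$12,442.49

Line 1 (V-802, Bralar, 130 kg, $30,938.70):
Base rate for V-802 is $4.78/kg.
Origin Bralar qualifies under the Vinesta–Bralar agreement and V-802 is covered: preferential rate Free applies instead.
Duty = $30,938.70 × 0% = $0.00.
Line 2 (N-148, Hesovia, 3,175 units, $355,187.25):
Base rate for N-148 is $1.82/unit.
Duty = 3,175 × $1.82 = $5,778.50.
Line 3 (D-401, Hesovia, 1,163 kg, $191,650.77):
Base rate for D-401 is $5.73/kg.
The additional-duty order on D-401 targets Ravar, not Hesovia; it does not apply.
Duty = 1,163 × $5.73 = $6,663.99.
Total = $0.00 + $5,778.50 + $6,663.99 = $12,442.49.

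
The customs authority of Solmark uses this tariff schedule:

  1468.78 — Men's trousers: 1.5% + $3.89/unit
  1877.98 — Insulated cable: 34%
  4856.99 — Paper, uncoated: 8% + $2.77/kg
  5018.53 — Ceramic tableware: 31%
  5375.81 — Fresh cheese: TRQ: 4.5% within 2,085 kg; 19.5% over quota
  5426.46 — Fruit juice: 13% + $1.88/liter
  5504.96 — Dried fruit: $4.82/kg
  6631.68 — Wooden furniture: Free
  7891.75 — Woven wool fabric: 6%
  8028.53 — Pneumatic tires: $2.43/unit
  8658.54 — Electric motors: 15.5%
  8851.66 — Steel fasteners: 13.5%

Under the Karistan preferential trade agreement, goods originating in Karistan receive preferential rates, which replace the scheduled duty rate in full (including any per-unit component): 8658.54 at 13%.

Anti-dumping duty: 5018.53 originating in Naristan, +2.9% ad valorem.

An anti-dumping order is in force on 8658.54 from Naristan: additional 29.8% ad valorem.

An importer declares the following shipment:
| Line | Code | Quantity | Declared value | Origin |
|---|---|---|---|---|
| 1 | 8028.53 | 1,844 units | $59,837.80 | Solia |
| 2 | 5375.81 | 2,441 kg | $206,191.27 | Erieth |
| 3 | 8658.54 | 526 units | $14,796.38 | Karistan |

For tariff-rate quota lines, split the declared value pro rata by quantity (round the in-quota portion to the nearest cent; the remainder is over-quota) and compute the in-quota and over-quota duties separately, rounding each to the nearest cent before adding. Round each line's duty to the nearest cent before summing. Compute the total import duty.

$20,193.76

Line 1 (8028.53, Solia, 1,844 units, $59,837.80):
Base rate for 8028.53 is $2.43/unit.
Duty = 1,844 × $2.43 = $4,480.92.
Line 2 (5375.81, Erieth, 2,441 kg, $206,191.27):
Code 5375.81 is under a tariff-rate quota (threshold 2,085 kg). In-quota: 2,085 kg at 4.5%; over-quota: 356 kg at 19.5%.
Pro-rata value split: in-quota = $206,191.27 × 2,085/2,441 = $176,119.95; over-quota = $206,191.27 − $176,119.95 = $30,071.32.
In-quota duty = $176,119.95 × 4.5% = $7,925.40. Over-quota duty = $30,071.32 × 19.5% = $5,863.91.
Line duty = $7,925.40 + $5,863.91 = $13,789.31.
Line 3 (8658.54, Karistan, 526 units, $14,796.38):
Base rate for 8658.54 is 15.5%.
Origin Karistan qualifies under the Solmark–Karistan agreement and 8658.54 is covered: preferential rate 13% applies instead.
The additional-duty order on 8658.54 targets Naristan, not Karistan; it does not apply.
Duty = $14,796.38 × 13% = $1,923.53.
Total = $4,480.92 + $13,789.31 + $1,923.53 = $20,193.76.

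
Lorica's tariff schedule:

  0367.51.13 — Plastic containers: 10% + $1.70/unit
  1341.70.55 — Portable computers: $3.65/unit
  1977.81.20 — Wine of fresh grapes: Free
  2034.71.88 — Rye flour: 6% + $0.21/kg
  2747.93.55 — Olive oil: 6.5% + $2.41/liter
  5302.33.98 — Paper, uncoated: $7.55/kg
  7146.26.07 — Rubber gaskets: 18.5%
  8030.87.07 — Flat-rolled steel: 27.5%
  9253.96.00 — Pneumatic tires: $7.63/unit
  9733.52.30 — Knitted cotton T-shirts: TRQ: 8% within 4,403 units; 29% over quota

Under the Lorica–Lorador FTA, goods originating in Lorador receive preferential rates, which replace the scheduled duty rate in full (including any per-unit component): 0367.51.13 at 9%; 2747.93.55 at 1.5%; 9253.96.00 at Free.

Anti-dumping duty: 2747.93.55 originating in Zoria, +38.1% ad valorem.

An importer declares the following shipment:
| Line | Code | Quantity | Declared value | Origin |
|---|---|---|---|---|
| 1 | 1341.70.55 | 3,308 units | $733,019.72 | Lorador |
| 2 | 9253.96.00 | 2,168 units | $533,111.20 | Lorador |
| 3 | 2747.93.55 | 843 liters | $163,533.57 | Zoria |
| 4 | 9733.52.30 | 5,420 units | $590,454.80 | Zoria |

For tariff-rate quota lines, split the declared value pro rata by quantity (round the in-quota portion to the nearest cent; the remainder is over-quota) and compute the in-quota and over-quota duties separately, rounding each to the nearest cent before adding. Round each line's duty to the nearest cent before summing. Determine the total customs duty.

$157,544.50

Line 1 (1341.70.55, Lorador, 3,308 units, $733,019.72):
Base rate for 1341.70.55 is $3.65/unit.
Origin Lorador is the FTA partner but 1341.70.55 is not on the preference list; base rate stands.
Duty = 3,308 × $3.65 = $12,074.20.
Line 2 (9253.96.00, Lorador, 2,168 units, $533,111.20):
Base rate for 9253.96.00 is $7.63/unit.
Origin Lorador qualifies under the Lorica–Lorador agreement and 9253.96.00 is covered: preferential rate Free applies instead.
Duty = $533,111.20 × 0% = $0.00.
Line 3 (2747.93.55, Zoria, 843 liters, $163,533.57):
Base rate for 2747.93.55 is 6.5% + $2.41/liter.
2747.93.55 has an FTA preferential rate, but origin Zoria is not Lorador; base rate stands.
Additional duty on 2747.93.55 from Zoria: +38.1%. Applied ad valorem rate: 6.5% + 38.1% = 44.6%.
Duty = $163,533.57 × 44.6% + 843 × $2.41 = $74,967.60.
Line 4 (9733.52.30, Zoria, 5,420 units, $590,454.80):
Code 9733.52.30 is under a tariff-rate quota (threshold 4,403 units). In-quota: 4,403 units at 8%; over-quota: 1,017 units at 29%.
Pro-rata value split: in-quota = $590,454.80 × 4,403/5,420 = $479,662.82; over-quota = $590,454.80 − $479,662.82 = $110,791.98.
In-quota duty = $479,662.82 × 8% = $38,373.03. Over-quota duty = $110,791.98 × 29% = $32,129.67.
Line duty = $38,373.03 + $32,129.67 = $70,502.70.
Total = $12,074.20 + $0.00 + $74,967.60 + $70,502.70 = $157,544.50.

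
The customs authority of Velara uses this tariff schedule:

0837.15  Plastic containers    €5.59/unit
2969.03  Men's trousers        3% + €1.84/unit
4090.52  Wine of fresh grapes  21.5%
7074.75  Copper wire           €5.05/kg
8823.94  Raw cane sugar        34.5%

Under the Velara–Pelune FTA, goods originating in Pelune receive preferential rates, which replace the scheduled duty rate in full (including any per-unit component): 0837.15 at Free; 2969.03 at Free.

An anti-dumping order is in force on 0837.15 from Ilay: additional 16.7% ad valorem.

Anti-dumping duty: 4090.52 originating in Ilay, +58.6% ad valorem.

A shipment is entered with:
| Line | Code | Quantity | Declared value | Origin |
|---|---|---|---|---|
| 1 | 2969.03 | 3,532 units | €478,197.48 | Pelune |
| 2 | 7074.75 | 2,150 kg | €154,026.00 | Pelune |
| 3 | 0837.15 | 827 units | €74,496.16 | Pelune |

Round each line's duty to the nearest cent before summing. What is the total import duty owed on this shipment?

€10,857.50

Line 1 (2969.03, Pelune, 3,532 units, €478,197.48):
Base rate for 2969.03 is 3% + €1.84/unit.
Origin Pelune qualifies under the Velara–Pelune agreement and 2969.03 is covered: preferential rate Free applies instead.
Duty = €478,197.48 × 0% = €0.00.
Line 2 (7074.75, Pelune, 2,150 kg, €154,026.00):
Base rate for 7074.75 is €5.05/kg.
Origin Pelune is the FTA partner but 7074.75 is not on the preference list; base rate stands.
Duty = 2,150 × €5.05 = €10,857.50.
Line 3 (0837.15, Pelune, 827 units, €74,496.16):
Base rate for 0837.15 is €5.59/unit.
Origin Pelune qualifies under the Velara–Pelune agreement and 0837.15 is covered: preferential rate Free applies instead.
The additional-duty order on 0837.15 targets Ilay, not Pelune; it does not apply.
Duty = €74,496.16 × 0% = €0.00.
Total = €0.00 + €10,857.50 + €0.00 = €10,857.50.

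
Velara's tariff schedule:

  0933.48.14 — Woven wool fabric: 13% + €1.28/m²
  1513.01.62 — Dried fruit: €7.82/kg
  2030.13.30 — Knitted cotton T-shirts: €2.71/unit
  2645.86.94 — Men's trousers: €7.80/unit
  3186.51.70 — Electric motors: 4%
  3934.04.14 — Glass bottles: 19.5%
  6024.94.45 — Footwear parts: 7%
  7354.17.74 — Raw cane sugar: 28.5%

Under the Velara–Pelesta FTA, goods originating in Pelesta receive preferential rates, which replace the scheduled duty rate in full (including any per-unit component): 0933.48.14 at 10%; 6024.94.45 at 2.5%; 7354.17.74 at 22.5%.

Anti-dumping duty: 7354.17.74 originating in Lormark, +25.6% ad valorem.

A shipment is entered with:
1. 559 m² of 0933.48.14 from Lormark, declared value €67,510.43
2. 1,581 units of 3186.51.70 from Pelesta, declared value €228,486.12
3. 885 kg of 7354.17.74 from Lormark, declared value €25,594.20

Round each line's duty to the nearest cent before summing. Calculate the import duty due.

Line 1 (0933.48.14, Lormark, 559 m², €67,510.43):
Base rate for 0933.48.14 is 13% + €1.28/m².
0933.48.14 has an FTA preferential rate, but origin Lormark is not Pelesta; base rate stands.
Duty = €67,510.43 × 13% + 559 × €1.28 = €9,491.88.
Line 2 (3186.51.70, Pelesta, 1,581 units, €228,486.12):
Base rate for 3186.51.70 is 4%.
Origin Pelesta is the FTA partner but 3186.51.70 is not on the preference list; base rate stands.
Duty = €228,486.12 × 4% = €9,139.44.
Line 3 (7354.17.74, Lormark, 885 kg, €25,594.20):
Base rate for 7354.17.74 is 28.5%.
7354.17.74 has an FTA preferential rate, but origin Lormark is not Pelesta; base rate stands.
Additional duty on 7354.17.74 from Lormark: +25.6%. Applied ad valorem rate: 28.5% + 25.6% = 54.1%.
Duty = €25,594.20 × 54.1% = €13,846.46.
Total = €9,491.88 + €9,139.44 + €13,846.46 = €32,477.78.

€32,477.78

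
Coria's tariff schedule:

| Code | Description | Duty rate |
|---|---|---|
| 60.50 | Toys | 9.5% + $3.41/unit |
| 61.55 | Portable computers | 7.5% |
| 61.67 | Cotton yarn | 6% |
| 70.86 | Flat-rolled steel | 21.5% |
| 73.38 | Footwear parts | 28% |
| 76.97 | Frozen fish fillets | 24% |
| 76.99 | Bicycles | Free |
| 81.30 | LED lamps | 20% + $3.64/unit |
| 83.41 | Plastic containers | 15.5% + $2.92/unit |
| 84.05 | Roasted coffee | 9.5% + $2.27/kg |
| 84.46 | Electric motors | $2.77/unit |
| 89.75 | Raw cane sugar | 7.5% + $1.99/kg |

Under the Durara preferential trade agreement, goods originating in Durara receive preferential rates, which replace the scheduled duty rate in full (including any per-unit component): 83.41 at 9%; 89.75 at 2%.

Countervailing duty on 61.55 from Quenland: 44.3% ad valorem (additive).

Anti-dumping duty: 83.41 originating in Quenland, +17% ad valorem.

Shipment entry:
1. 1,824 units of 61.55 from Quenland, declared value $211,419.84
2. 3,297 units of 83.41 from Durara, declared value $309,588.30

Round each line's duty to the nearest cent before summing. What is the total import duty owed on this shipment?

Line 1 (61.55, Quenland, 1,824 units, $211,419.84):
Base rate for 61.55 is 7.5%.
Additional duty on 61.55 from Quenland: +44.3%. Applied ad valorem rate: 7.5% + 44.3% = 51.8%.
Duty = $211,419.84 × 51.8% = $109,515.48.
Line 2 (83.41, Durara, 3,297 units, $309,588.30):
Base rate for 83.41 is 15.5% + $2.92/unit.
Origin Durara qualifies under the Coria–Durara agreement and 83.41 is covered: preferential rate 9% applies instead.
The additional-duty order on 83.41 targets Quenland, not Durara; it does not apply.
Duty = $309,588.30 × 9% = $27,862.95.
Total = $109,515.48 + $27,862.95 = $137,378.43.

$137,378.43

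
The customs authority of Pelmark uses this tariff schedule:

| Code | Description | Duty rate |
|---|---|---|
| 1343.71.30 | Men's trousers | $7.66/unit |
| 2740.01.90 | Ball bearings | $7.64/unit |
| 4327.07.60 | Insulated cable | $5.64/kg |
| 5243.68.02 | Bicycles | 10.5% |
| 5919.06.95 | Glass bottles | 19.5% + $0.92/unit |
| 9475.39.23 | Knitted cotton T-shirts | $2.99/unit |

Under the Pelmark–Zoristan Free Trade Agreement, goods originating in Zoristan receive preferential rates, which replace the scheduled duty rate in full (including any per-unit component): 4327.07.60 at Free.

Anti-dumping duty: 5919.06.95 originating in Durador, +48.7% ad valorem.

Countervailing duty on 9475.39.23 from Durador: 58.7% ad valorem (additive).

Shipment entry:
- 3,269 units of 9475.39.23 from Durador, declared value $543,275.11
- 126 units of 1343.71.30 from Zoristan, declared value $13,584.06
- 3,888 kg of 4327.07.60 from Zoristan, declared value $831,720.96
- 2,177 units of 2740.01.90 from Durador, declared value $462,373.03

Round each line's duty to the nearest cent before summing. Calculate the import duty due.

Line 1 (9475.39.23, Durador, 3,269 units, $543,275.11):
Base rate for 9475.39.23 is $2.99/unit.
Additional duty on 9475.39.23 from Durador: +58.7% ad valorem. Applied ad valorem rate = 58.7%.
Duty = $543,275.11 × 58.7% + 3,269 × $2.99 = $328,676.80.
Line 2 (1343.71.30, Zoristan, 126 units, $13,584.06):
Base rate for 1343.71.30 is $7.66/unit.
Origin Zoristan is the FTA partner but 1343.71.30 is not on the preference list; base rate stands.
Duty = 126 × $7.66 = $965.16.
Line 3 (4327.07.60, Zoristan, 3,888 kg, $831,720.96):
Base rate for 4327.07.60 is $5.64/kg.
Origin Zoristan qualifies under the Pelmark–Zoristan agreement and 4327.07.60 is covered: preferential rate Free applies instead.
Duty = $831,720.96 × 0% = $0.00.
Line 4 (2740.01.90, Durador, 2,177 units, $462,373.03):
Base rate for 2740.01.90 is $7.64/unit.
Duty = 2,177 × $7.64 = $16,632.28.
Total = $328,676.80 + $965.16 + $0.00 + $16,632.28 = $346,274.24.

$346,274.24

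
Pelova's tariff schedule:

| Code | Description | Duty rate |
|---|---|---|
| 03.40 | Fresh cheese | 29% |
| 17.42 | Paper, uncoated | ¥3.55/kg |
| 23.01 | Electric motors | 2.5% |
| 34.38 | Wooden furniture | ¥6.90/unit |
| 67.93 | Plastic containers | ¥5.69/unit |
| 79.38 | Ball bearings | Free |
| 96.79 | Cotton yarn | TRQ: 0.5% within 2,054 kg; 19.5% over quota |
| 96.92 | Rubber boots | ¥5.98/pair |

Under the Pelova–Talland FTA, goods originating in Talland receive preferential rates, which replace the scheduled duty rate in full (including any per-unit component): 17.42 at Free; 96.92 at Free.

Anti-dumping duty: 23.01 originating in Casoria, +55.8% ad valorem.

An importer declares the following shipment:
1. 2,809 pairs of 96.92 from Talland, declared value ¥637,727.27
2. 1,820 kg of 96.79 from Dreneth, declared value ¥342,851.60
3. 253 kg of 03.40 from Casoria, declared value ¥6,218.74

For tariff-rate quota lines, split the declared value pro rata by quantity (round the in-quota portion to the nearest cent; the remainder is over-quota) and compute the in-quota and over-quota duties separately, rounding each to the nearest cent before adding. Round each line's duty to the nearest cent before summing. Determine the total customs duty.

¥3,517.69

Line 1 (96.92, Talland, 2,809 pairs, ¥637,727.27):
Base rate for 96.92 is ¥5.98/pair.
Origin Talland qualifies under the Pelova–Talland agreement and 96.92 is covered: preferential rate Free applies instead.
Duty = ¥637,727.27 × 0% = ¥0.00.
Line 2 (96.79, Dreneth, 1,820 kg, ¥342,851.60):
Code 96.79 is under a tariff-rate quota (threshold 2,054 kg). Quantity 1,820 kg is within the quota, so the in-quota rate 0.5% applies to the full value.
Duty = ¥342,851.60 × 0.5% = ¥1,714.26.
Line 3 (03.40, Casoria, 253 kg, ¥6,218.74):
Base rate for 03.40 is 29%.
Duty = ¥6,218.74 × 29% = ¥1,803.43.
Total = ¥0.00 + ¥1,714.26 + ¥1,803.43 = ¥3,517.69.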